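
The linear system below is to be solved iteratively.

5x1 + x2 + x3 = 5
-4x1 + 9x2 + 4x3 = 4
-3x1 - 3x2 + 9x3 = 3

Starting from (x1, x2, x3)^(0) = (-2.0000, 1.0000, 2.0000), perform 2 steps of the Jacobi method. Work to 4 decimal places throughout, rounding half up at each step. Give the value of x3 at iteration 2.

Iteration 1:
  x1 = (5 - (1)·1.0000 - (1)·2.0000) / (5) = 0.4000
  x2 = (4 - (-4)·-2.0000 - (4)·2.0000) / (9) = -1.3333
  x3 = (3 - (-3)·-2.0000 - (-3)·1.0000) / (9) = 0.0000
Iteration 2:
  x1 = (5 - (1)·-1.3333 - (1)·0.0000) / (5) = 1.2667
  x2 = (4 - (-4)·0.4000 - (4)·0.0000) / (9) = 0.6222
  x3 = (3 - (-3)·0.4000 - (-3)·-1.3333) / (9) = 0.0222

0.0222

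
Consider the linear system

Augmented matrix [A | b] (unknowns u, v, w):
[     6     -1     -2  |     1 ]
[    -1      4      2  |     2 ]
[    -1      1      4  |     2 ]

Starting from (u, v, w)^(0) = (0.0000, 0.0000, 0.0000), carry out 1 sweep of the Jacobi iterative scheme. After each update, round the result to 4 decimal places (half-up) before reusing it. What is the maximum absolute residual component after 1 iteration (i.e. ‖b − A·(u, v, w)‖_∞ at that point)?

1.4998

Iteration 1:
  u = (1 - (-1)·0.0000 - (-2)·0.0000) / (6) = 0.1667
  v = (2 - (-1)·0.0000 - (2)·0.0000) / (4) = 0.5000
  w = (2 - (-1)·0.0000 - (1)·0.0000) / (4) = 0.5000
Residual b − A·x = (1.4998, -0.8333, -0.3333); ∞-norm = 1.4998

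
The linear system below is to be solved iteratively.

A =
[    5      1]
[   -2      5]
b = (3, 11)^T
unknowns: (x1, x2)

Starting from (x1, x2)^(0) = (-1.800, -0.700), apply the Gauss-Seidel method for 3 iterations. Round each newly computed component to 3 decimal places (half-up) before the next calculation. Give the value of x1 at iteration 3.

Iteration 1:
  x1 = (3 - (1)·-0.700) / (5) = 0.740
  x2 = (11 - (-2)·0.740) / (5) = 2.496
Iteration 2:
  x1 = (3 - (1)·2.496) / (5) = 0.101
  x2 = (11 - (-2)·0.101) / (5) = 2.240
Iteration 3:
  x1 = (3 - (1)·2.240) / (5) = 0.152
  x2 = (11 - (-2)·0.152) / (5) = 2.261

0.152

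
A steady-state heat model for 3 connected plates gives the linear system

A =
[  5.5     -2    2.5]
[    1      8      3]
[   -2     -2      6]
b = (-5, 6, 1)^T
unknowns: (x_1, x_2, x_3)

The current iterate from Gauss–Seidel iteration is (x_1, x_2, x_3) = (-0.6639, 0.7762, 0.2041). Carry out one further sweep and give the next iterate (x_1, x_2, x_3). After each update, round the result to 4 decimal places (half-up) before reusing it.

(-0.7196, 0.7634, 0.1813)

One sweep:
  x_1 = (-5 - (-2)·0.7762 - (2.5)·0.2041) / (5.5) = -0.7196
  x_2 = (6 - (1)·-0.7196 - (3)·0.2041) / (8) = 0.7634
  x_3 = (1 - (-2)·-0.7196 - (-2)·0.7634) / (6) = 0.1813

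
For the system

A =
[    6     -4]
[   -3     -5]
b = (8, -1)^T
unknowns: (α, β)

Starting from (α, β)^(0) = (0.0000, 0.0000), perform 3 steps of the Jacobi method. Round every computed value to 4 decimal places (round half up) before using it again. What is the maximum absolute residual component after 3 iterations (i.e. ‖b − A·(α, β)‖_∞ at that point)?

Iteration 1:
  α = (8 - (-4)·0.0000) / (6) = 1.3333
  β = (-1 - (-3)·0.0000) / (-5) = 0.2000
Iteration 2:
  α = (8 - (-4)·0.2000) / (6) = 1.4667
  β = (-1 - (-3)·1.3333) / (-5) = -0.6000
Iteration 3:
  α = (8 - (-4)·-0.6000) / (6) = 0.9333
  β = (-1 - (-3)·1.4667) / (-5) = -0.6800
Residual b − A·x = (-0.3198, -1.6001); ∞-norm = 1.6001

1.6001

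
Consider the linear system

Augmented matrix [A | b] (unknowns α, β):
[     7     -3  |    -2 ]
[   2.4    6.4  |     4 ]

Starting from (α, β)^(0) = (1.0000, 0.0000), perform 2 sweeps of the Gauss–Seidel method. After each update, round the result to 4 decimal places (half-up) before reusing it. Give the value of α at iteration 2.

Iteration 1:
  α = (-2 - (-3)·0.0000) / (7) = -0.2857
  β = (4 - (2.4)·-0.2857) / (6.4) = 0.7321
Iteration 2:
  α = (-2 - (-3)·0.7321) / (7) = 0.0280
  β = (4 - (2.4)·0.0280) / (6.4) = 0.6145

0.0280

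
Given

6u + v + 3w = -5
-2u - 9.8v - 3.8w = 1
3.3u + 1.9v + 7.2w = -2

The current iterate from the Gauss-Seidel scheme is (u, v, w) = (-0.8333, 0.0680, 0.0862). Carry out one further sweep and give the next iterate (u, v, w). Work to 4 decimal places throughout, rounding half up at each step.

(-0.8878, 0.0457, 0.1171)

One sweep:
  u = (-5 - (1)·0.0680 - (3)·0.0862) / (6) = -0.8878
  v = (1 - (-2)·-0.8878 - (-3.8)·0.0862) / (-9.8) = 0.0457
  w = (-2 - (3.3)·-0.8878 - (1.9)·0.0457) / (7.2) = 0.1171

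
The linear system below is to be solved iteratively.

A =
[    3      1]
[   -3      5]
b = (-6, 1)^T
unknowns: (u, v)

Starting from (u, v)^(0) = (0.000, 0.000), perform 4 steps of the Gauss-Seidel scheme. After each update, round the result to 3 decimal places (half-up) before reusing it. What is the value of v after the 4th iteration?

Iteration 1:
  u = (-6 - (1)·0.000) / (3) = -2.000
  v = (1 - (-3)·-2.000) / (5) = -1.000
Iteration 2:
  u = (-6 - (1)·-1.000) / (3) = -1.667
  v = (1 - (-3)·-1.667) / (5) = -0.800
Iteration 3:
  u = (-6 - (1)·-0.800) / (3) = -1.733
  v = (1 - (-3)·-1.733) / (5) = -0.840
Iteration 4:
  u = (-6 - (1)·-0.840) / (3) = -1.720
  v = (1 - (-3)·-1.720) / (5) = -0.832

-0.832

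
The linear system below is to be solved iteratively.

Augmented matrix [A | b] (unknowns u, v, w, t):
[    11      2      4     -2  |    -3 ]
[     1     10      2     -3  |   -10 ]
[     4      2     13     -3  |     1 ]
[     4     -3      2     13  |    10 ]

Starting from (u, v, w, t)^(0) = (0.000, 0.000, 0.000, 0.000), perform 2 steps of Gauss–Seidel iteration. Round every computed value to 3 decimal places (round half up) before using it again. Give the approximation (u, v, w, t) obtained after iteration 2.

Iteration 1:
  u = (-3 - (2)·0.000 - (4)·0.000 - (-2)·0.000) / (11) = -0.273
  v = (-10 - (1)·-0.273 - (2)·0.000 - (-3)·0.000) / (10) = -0.973
  w = (1 - (4)·-0.273 - (2)·-0.973 - (-3)·0.000) / (13) = 0.311
  t = (10 - (4)·-0.273 - (-3)·-0.973 - (2)·0.311) / (13) = 0.581
Iteration 2:
  u = (-3 - (2)·-0.973 - (4)·0.311 - (-2)·0.581) / (11) = -0.103
  v = (-10 - (1)·-0.103 - (2)·0.311 - (-3)·0.581) / (10) = -0.878
  w = (1 - (4)·-0.103 - (2)·-0.878 - (-3)·0.581) / (13) = 0.378
  t = (10 - (4)·-0.103 - (-3)·-0.878 - (2)·0.378) / (13) = 0.540

(-0.103, -0.878, 0.378, 0.540)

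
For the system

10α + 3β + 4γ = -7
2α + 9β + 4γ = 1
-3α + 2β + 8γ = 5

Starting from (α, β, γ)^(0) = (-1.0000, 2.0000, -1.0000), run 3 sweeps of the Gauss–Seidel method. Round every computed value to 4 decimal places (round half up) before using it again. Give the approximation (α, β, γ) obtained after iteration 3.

(-0.8615, 0.2171, 0.2477)

Iteration 1:
  α = (-7 - (3)·2.0000 - (4)·-1.0000) / (10) = -0.9000
  β = (1 - (2)·-0.9000 - (4)·-1.0000) / (9) = 0.7556
  γ = (5 - (-3)·-0.9000 - (2)·0.7556) / (8) = 0.0986
Iteration 2:
  α = (-7 - (3)·0.7556 - (4)·0.0986) / (10) = -0.9661
  β = (1 - (2)·-0.9661 - (4)·0.0986) / (9) = 0.2820
  γ = (5 - (-3)·-0.9661 - (2)·0.2820) / (8) = 0.1922
Iteration 3:
  α = (-7 - (3)·0.2820 - (4)·0.1922) / (10) = -0.8615
  β = (1 - (2)·-0.8615 - (4)·0.1922) / (9) = 0.2171
  γ = (5 - (-3)·-0.8615 - (2)·0.2171) / (8) = 0.2477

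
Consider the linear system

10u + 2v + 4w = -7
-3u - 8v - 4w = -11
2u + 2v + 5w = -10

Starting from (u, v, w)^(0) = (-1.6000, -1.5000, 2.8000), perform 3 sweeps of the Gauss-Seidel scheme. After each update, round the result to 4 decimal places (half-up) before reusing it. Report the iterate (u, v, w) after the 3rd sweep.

(-0.0161, 2.7964, -3.1121)

Iteration 1:
  u = (-7 - (2)·-1.5000 - (4)·2.8000) / (10) = -1.5200
  v = (-11 - (-3)·-1.5200 - (-4)·2.8000) / (-8) = 0.5450
  w = (-10 - (2)·-1.5200 - (2)·0.5450) / (5) = -1.6100
Iteration 2:
  u = (-7 - (2)·0.5450 - (4)·-1.6100) / (10) = -0.1650
  v = (-11 - (-3)·-0.1650 - (-4)·-1.6100) / (-8) = 2.2419
  w = (-10 - (2)·-0.1650 - (2)·2.2419) / (5) = -2.8308
Iteration 3:
  u = (-7 - (2)·2.2419 - (4)·-2.8308) / (10) = -0.0161
  v = (-11 - (-3)·-0.0161 - (-4)·-2.8308) / (-8) = 2.7964
  w = (-10 - (2)·-0.0161 - (2)·2.7964) / (5) = -3.1121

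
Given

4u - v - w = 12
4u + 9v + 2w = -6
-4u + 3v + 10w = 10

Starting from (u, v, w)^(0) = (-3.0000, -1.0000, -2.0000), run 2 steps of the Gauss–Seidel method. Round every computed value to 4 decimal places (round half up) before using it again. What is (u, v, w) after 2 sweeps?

Iteration 1:
  u = (12 - (-1)·-1.0000 - (-1)·-2.0000) / (4) = 2.2500
  v = (-6 - (4)·2.2500 - (2)·-2.0000) / (9) = -1.2222
  w = (10 - (-4)·2.2500 - (3)·-1.2222) / (10) = 2.2667
Iteration 2:
  u = (12 - (-1)·-1.2222 - (-1)·2.2667) / (4) = 3.2611
  v = (-6 - (4)·3.2611 - (2)·2.2667) / (9) = -2.6198
  w = (10 - (-4)·3.2611 - (3)·-2.6198) / (10) = 3.0904

(3.2611, -2.6198, 3.0904)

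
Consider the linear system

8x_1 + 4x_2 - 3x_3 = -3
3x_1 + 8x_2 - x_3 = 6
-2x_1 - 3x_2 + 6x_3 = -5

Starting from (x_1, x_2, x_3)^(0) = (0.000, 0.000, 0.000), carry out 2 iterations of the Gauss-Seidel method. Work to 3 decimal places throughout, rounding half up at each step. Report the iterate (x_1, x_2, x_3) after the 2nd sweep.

(-1.013, 1.066, -0.638)

Iteration 1:
  x_1 = (-3 - (4)·0.000 - (-3)·0.000) / (8) = -0.375
  x_2 = (6 - (3)·-0.375 - (-1)·0.000) / (8) = 0.891
  x_3 = (-5 - (-2)·-0.375 - (-3)·0.891) / (6) = -0.513
Iteration 2:
  x_1 = (-3 - (4)·0.891 - (-3)·-0.513) / (8) = -1.013
  x_2 = (6 - (3)·-1.013 - (-1)·-0.513) / (8) = 1.066
  x_3 = (-5 - (-2)·-1.013 - (-3)·1.066) / (6) = -0.638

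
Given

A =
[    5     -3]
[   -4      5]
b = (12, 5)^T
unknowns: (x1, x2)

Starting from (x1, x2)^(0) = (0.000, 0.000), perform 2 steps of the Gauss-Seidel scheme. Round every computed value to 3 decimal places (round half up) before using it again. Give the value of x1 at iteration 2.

Iteration 1:
  x1 = (12 - (-3)·0.000) / (5) = 2.400
  x2 = (5 - (-4)·2.400) / (5) = 2.920
Iteration 2:
  x1 = (12 - (-3)·2.920) / (5) = 4.152
  x2 = (5 - (-4)·4.152) / (5) = 4.322

4.152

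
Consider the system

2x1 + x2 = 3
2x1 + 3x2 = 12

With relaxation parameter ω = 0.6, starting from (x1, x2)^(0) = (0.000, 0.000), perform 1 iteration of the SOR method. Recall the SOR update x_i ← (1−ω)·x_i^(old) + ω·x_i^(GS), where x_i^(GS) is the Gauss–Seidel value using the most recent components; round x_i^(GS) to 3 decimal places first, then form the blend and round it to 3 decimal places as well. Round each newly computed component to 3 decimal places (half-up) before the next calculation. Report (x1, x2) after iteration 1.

(0.900, 2.040)

Iteration 1:
  x1: GS value = (3 - (1)·0.000) / (2) = 1.500;  x1 ← (1−ω)·0.000 + ω·1.500 = 0.900
  x2: GS value = (12 - (2)·0.900) / (3) = 3.400;  x2 ← (1−ω)·0.000 + ω·3.400 = 2.040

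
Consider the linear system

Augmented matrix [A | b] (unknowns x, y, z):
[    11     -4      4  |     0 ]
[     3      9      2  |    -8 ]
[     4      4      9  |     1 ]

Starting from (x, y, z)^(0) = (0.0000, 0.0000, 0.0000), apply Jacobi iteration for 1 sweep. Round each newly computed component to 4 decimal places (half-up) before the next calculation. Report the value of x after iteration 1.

0.0000

Iteration 1:
  x = (0 - (-4)·0.0000 - (4)·0.0000) / (11) = 0.0000
  y = (-8 - (3)·0.0000 - (2)·0.0000) / (9) = -0.8889
  z = (1 - (4)·0.0000 - (4)·0.0000) / (9) = 0.1111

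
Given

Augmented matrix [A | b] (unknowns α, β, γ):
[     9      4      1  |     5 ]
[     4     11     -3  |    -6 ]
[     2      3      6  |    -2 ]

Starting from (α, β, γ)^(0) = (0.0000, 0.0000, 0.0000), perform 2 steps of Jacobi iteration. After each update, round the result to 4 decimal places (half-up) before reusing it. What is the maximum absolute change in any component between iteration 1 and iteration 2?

0.2929

Iteration 1:
  α = (5 - (4)·0.0000 - (1)·0.0000) / (9) = 0.5556
  β = (-6 - (4)·0.0000 - (-3)·0.0000) / (11) = -0.5455
  γ = (-2 - (2)·0.0000 - (3)·0.0000) / (6) = -0.3333
Iteration 2:
  α = (5 - (4)·-0.5455 - (1)·-0.3333) / (9) = 0.8350
  β = (-6 - (4)·0.5556 - (-3)·-0.3333) / (11) = -0.8384
  γ = (-2 - (2)·0.5556 - (3)·-0.5455) / (6) = -0.2458
Change: (0.2794, -0.2929, 0.0875) → max |·| = 0.2929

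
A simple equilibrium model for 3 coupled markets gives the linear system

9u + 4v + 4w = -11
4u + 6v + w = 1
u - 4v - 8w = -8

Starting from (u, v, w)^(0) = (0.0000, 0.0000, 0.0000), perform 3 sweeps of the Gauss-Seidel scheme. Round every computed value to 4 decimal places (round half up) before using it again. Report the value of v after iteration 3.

1.3869

Iteration 1:
  u = (-11 - (4)·0.0000 - (4)·0.0000) / (9) = -1.2222
  v = (1 - (4)·-1.2222 - (1)·0.0000) / (6) = 0.9815
  w = (-8 - (1)·-1.2222 - (-4)·0.9815) / (-8) = 0.3565
Iteration 2:
  u = (-11 - (4)·0.9815 - (4)·0.3565) / (9) = -1.8169
  v = (1 - (4)·-1.8169 - (1)·0.3565) / (6) = 1.3185
  w = (-8 - (1)·-1.8169 - (-4)·1.3185) / (-8) = 0.1136
Iteration 3:
  u = (-11 - (4)·1.3185 - (4)·0.1136) / (9) = -1.8587
  v = (1 - (4)·-1.8587 - (1)·0.1136) / (6) = 1.3869
  w = (-8 - (1)·-1.8587 - (-4)·1.3869) / (-8) = 0.0742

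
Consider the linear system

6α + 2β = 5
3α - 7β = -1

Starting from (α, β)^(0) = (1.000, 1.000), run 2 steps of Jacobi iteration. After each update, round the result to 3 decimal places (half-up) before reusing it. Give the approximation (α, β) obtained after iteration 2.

(0.643, 0.357)

Iteration 1:
  α = (5 - (2)·1.000) / (6) = 0.500
  β = (-1 - (3)·1.000) / (-7) = 0.571
Iteration 2:
  α = (5 - (2)·0.571) / (6) = 0.643
  β = (-1 - (3)·0.500) / (-7) = 0.357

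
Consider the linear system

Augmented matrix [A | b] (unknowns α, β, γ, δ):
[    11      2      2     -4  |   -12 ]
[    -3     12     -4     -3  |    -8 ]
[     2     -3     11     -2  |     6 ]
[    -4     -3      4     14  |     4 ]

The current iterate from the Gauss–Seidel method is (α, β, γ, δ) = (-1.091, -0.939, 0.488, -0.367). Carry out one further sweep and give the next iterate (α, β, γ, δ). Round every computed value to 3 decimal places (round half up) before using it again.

(-1.142, -0.881, 0.446, -0.357)

One sweep:
  α = (-12 - (2)·-0.939 - (2)·0.488 - (-4)·-0.367) / (11) = -1.142
  β = (-8 - (-3)·-1.142 - (-4)·0.488 - (-3)·-0.367) / (12) = -0.881
  γ = (6 - (2)·-1.142 - (-3)·-0.881 - (-2)·-0.367) / (11) = 0.446
  δ = (4 - (-4)·-1.142 - (-3)·-0.881 - (4)·0.446) / (14) = -0.357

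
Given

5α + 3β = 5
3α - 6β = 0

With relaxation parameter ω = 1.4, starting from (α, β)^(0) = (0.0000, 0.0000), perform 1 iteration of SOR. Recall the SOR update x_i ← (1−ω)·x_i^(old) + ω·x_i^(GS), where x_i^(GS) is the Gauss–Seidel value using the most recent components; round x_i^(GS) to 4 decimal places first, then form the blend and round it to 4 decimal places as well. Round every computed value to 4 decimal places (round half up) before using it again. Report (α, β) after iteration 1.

Iteration 1:
  α: GS value = (5 - (3)·0.0000) / (5) = 1.0000;  α ← (1−ω)·0.0000 + ω·1.0000 = 1.4000
  β: GS value = (0 - (3)·1.4000) / (-6) = 0.7000;  β ← (1−ω)·0.0000 + ω·0.7000 = 0.9800

(1.4000, 0.9800)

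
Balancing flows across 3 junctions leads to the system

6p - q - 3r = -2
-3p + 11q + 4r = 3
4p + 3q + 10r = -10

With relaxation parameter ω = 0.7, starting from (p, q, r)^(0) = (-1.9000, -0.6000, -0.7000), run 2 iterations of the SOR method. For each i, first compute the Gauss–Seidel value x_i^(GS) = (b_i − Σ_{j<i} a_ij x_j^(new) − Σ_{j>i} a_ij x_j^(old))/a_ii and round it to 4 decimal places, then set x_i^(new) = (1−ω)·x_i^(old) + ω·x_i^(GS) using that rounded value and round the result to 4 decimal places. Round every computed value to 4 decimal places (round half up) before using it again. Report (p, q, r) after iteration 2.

Iteration 1:
  p: GS value = (-2 - (-1)·-0.6000 - (-3)·-0.7000) / (6) = -0.7833;  p ← (1−ω)·-1.9000 + ω·-0.7833 = -1.1183
  q: GS value = (3 - (-3)·-1.1183 - (4)·-0.7000) / (11) = 0.2223;  q ← (1−ω)·-0.6000 + ω·0.2223 = -0.0244
  r: GS value = (-10 - (4)·-1.1183 - (3)·-0.0244) / (10) = -0.5454;  r ← (1−ω)·-0.7000 + ω·-0.5454 = -0.5918
Iteration 2:
  p: GS value = (-2 - (-1)·-0.0244 - (-3)·-0.5918) / (6) = -0.6333;  p ← (1−ω)·-1.1183 + ω·-0.6333 = -0.7788
  q: GS value = (3 - (-3)·-0.7788 - (4)·-0.5918) / (11) = 0.2755;  q ← (1−ω)·-0.0244 + ω·0.2755 = 0.1855
  r: GS value = (-10 - (4)·-0.7788 - (3)·0.1855) / (10) = -0.7441;  r ← (1−ω)·-0.5918 + ω·-0.7441 = -0.6984

(-0.7788, 0.1855, -0.6984)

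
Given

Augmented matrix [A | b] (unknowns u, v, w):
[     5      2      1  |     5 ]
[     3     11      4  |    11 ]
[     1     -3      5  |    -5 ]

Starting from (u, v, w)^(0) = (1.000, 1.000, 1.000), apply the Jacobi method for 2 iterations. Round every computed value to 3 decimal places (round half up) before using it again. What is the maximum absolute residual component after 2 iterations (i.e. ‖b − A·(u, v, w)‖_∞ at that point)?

1.663

Iteration 1:
  u = (5 - (2)·1.000 - (1)·1.000) / (5) = 0.400
  v = (11 - (3)·1.000 - (4)·1.000) / (11) = 0.364
  w = (-5 - (1)·1.000 - (-3)·1.000) / (5) = -0.600
Iteration 2:
  u = (5 - (2)·0.364 - (1)·-0.600) / (5) = 0.974
  v = (11 - (3)·0.400 - (4)·-0.600) / (11) = 1.109
  w = (-5 - (1)·0.400 - (-3)·0.364) / (5) = -0.862
Residual b − A·x = (-1.226, -0.673, 1.663); ∞-norm = 1.663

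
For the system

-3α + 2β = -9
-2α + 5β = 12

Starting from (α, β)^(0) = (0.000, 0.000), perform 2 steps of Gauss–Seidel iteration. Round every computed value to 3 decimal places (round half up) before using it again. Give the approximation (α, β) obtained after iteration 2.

(5.400, 4.560)

Iteration 1:
  α = (-9 - (2)·0.000) / (-3) = 3.000
  β = (12 - (-2)·3.000) / (5) = 3.600
Iteration 2:
  α = (-9 - (2)·3.600) / (-3) = 5.400
  β = (12 - (-2)·5.400) / (5) = 4.560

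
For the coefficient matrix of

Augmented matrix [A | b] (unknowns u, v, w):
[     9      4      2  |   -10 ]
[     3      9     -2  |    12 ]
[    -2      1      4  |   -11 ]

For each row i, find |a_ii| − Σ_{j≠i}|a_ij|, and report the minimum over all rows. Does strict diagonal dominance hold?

1

row 1: |9| − (4+2) = 3
row 2: |9| − (3+2) = 4
row 3: |4| − (2+1) = 1
minimum over rows = 1 → strictly diagonally dominant (convergence guaranteed)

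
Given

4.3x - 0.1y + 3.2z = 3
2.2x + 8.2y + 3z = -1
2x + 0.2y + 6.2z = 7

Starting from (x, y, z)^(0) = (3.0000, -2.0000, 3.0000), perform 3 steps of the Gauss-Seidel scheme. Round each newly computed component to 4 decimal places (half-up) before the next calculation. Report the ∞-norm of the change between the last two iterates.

0.2554

Iteration 1:
  x = (3 - (-0.1)·-2.0000 - (3.2)·3.0000) / (4.3) = -1.5814
  y = (-1 - (2.2)·-1.5814 - (3)·3.0000) / (8.2) = -0.7952
  z = (7 - (2)·-1.5814 - (0.2)·-0.7952) / (6.2) = 1.6648
Iteration 2:
  x = (3 - (-0.1)·-0.7952 - (3.2)·1.6648) / (4.3) = -0.5597
  y = (-1 - (2.2)·-0.5597 - (3)·1.6648) / (8.2) = -0.5809
  z = (7 - (2)·-0.5597 - (0.2)·-0.5809) / (6.2) = 1.3283
Iteration 3:
  x = (3 - (-0.1)·-0.5809 - (3.2)·1.3283) / (4.3) = -0.3043
  y = (-1 - (2.2)·-0.3043 - (3)·1.3283) / (8.2) = -0.5263
  z = (7 - (2)·-0.3043 - (0.2)·-0.5263) / (6.2) = 1.2442
Change: (0.2554, 0.0546, -0.0841) → max |·| = 0.2554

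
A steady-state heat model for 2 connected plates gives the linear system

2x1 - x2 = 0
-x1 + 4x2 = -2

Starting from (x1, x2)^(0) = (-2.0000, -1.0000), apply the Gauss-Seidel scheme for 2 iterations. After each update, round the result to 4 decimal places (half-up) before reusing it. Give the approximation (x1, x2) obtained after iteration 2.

(-0.3125, -0.5781)

Iteration 1:
  x1 = (0 - (-1)·-1.0000) / (2) = -0.5000
  x2 = (-2 - (-1)·-0.5000) / (4) = -0.6250
Iteration 2:
  x1 = (0 - (-1)·-0.6250) / (2) = -0.3125
  x2 = (-2 - (-1)·-0.3125) / (4) = -0.5781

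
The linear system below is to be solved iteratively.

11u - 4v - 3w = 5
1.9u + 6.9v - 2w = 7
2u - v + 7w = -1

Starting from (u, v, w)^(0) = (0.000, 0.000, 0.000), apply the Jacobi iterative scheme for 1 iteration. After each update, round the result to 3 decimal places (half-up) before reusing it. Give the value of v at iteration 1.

Iteration 1:
  u = (5 - (-4)·0.000 - (-3)·0.000) / (11) = 0.455
  v = (7 - (1.9)·0.000 - (-2)·0.000) / (6.9) = 1.014
  w = (-1 - (2)·0.000 - (-1)·0.000) / (7) = -0.143

1.014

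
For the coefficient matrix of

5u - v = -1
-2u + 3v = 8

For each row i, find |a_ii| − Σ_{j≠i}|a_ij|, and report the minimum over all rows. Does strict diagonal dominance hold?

row 1: |5| − (1) = 4
row 2: |3| − (2) = 1
minimum over rows = 1 → strictly diagonally dominant (convergence guaranteed)

1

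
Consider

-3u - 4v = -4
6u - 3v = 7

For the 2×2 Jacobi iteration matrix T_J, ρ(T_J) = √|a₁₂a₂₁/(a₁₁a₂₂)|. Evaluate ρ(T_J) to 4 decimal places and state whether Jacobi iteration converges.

a₁₂a₂₁/(a₁₁a₂₂) = (-4)·(6) / ((-3)·(-3)) = -2.666667
ρ = √|-2.666667| = √2.666667 = 1.6330
ρ > 1, so Jacobi diverges

1.6330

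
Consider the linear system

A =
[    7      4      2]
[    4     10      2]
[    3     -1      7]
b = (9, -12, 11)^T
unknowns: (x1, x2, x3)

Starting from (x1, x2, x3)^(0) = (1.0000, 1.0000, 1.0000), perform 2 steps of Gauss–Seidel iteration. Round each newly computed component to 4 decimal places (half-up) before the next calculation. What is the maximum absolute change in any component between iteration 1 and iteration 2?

Iteration 1:
  x1 = (9 - (4)·1.0000 - (2)·1.0000) / (7) = 0.4286
  x2 = (-12 - (4)·0.4286 - (2)·1.0000) / (10) = -1.5714
  x3 = (11 - (3)·0.4286 - (-1)·-1.5714) / (7) = 1.1633
Iteration 2:
  x1 = (9 - (4)·-1.5714 - (2)·1.1633) / (7) = 1.8513
  x2 = (-12 - (4)·1.8513 - (2)·1.1633) / (10) = -2.1732
  x3 = (11 - (3)·1.8513 - (-1)·-2.1732) / (7) = 0.4676
Change: (1.4227, -0.6018, -0.6957) → max |·| = 1.4227

1.4227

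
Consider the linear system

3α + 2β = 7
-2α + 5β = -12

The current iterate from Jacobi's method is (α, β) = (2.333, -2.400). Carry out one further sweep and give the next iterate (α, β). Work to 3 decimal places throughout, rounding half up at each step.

(3.933, -1.467)

One sweep:
  α = (7 - (2)·-2.400) / (3) = 3.933
  β = (-12 - (-2)·2.333) / (5) = -1.467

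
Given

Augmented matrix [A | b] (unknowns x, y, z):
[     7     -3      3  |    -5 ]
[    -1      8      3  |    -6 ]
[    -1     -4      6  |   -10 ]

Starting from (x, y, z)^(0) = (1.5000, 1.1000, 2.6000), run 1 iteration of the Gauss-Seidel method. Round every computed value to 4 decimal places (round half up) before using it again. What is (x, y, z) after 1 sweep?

Iteration 1:
  x = (-5 - (-3)·1.1000 - (3)·2.6000) / (7) = -1.3571
  y = (-6 - (-1)·-1.3571 - (3)·2.6000) / (8) = -1.8946
  z = (-10 - (-1)·-1.3571 - (-4)·-1.8946) / (6) = -3.1559

(-1.3571, -1.8946, -3.1559)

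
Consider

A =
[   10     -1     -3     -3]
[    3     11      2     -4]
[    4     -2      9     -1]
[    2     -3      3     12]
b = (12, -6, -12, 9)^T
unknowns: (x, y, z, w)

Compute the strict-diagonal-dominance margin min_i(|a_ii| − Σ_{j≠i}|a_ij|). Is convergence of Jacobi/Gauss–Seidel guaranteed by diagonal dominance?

2

row 1: |10| − (1+3+3) = 3
row 2: |11| − (3+2+4) = 2
row 3: |9| − (4+2+1) = 2
row 4: |12| − (2+3+3) = 4
minimum over rows = 2 → strictly diagonally dominant (convergence guaranteed)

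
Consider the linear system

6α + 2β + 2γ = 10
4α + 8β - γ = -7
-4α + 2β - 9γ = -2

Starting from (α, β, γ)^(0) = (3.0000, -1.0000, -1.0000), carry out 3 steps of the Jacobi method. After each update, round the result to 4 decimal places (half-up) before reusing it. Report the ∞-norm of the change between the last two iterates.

0.3102

Iteration 1:
  α = (10 - (2)·-1.0000 - (2)·-1.0000) / (6) = 2.3333
  β = (-7 - (4)·3.0000 - (-1)·-1.0000) / (8) = -2.5000
  γ = (-2 - (-4)·3.0000 - (2)·-1.0000) / (-9) = -1.3333
Iteration 2:
  α = (10 - (2)·-2.5000 - (2)·-1.3333) / (6) = 2.9444
  β = (-7 - (4)·2.3333 - (-1)·-1.3333) / (8) = -2.2083
  γ = (-2 - (-4)·2.3333 - (2)·-2.5000) / (-9) = -1.3704
Iteration 3:
  α = (10 - (2)·-2.2083 - (2)·-1.3704) / (6) = 2.8596
  β = (-7 - (4)·2.9444 - (-1)·-1.3704) / (8) = -2.5185
  γ = (-2 - (-4)·2.9444 - (2)·-2.2083) / (-9) = -1.5771
Change: (-0.0848, -0.3102, -0.2067) → max |·| = 0.3102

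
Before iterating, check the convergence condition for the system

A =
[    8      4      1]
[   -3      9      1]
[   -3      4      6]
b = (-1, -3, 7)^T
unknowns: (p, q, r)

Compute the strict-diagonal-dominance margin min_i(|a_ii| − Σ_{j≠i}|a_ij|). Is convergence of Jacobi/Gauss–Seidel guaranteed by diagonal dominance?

row 1: |8| − (4+1) = 3
row 2: |9| − (3+1) = 5
row 3: |6| − (3+4) = -1
minimum over rows = -1 → not strictly diagonally dominant

-1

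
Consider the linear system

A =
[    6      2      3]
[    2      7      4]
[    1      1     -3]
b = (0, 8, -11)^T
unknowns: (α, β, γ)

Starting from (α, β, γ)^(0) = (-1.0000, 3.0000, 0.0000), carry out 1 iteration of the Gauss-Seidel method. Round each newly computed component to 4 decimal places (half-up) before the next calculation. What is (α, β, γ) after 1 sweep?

(-1.0000, 1.4286, 3.8095)

Iteration 1:
  α = (0 - (2)·3.0000 - (3)·0.0000) / (6) = -1.0000
  β = (8 - (2)·-1.0000 - (4)·0.0000) / (7) = 1.4286
  γ = (-11 - (1)·-1.0000 - (1)·1.4286) / (-3) = 3.8095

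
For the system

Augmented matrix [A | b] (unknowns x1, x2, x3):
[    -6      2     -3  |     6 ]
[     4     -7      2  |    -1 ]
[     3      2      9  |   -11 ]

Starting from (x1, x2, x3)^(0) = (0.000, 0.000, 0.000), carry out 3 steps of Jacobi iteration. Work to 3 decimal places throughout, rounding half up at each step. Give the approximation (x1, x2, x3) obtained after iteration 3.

(-0.799, -0.315, -0.936)

Iteration 1:
  x1 = (6 - (2)·0.000 - (-3)·0.000) / (-6) = -1.000
  x2 = (-1 - (4)·0.000 - (2)·0.000) / (-7) = 0.143
  x3 = (-11 - (3)·0.000 - (2)·0.000) / (9) = -1.222
Iteration 2:
  x1 = (6 - (2)·0.143 - (-3)·-1.222) / (-6) = -0.341
  x2 = (-1 - (4)·-1.000 - (2)·-1.222) / (-7) = -0.778
  x3 = (-11 - (3)·-1.000 - (2)·0.143) / (9) = -0.921
Iteration 3:
  x1 = (6 - (2)·-0.778 - (-3)·-0.921) / (-6) = -0.799
  x2 = (-1 - (4)·-0.341 - (2)·-0.921) / (-7) = -0.315
  x3 = (-11 - (3)·-0.341 - (2)·-0.778) / (9) = -0.936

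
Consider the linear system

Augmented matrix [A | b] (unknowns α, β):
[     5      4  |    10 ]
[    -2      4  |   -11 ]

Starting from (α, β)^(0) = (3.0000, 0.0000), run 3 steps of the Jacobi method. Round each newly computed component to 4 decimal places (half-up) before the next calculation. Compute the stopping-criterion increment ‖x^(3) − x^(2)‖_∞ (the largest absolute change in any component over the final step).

0.5000

Iteration 1:
  α = (10 - (4)·0.0000) / (5) = 2.0000
  β = (-11 - (-2)·3.0000) / (4) = -1.2500
Iteration 2:
  α = (10 - (4)·-1.2500) / (5) = 3.0000
  β = (-11 - (-2)·2.0000) / (4) = -1.7500
Iteration 3:
  α = (10 - (4)·-1.7500) / (5) = 3.4000
  β = (-11 - (-2)·3.0000) / (4) = -1.2500
Change: (0.4000, 0.5000) → max |·| = 0.5000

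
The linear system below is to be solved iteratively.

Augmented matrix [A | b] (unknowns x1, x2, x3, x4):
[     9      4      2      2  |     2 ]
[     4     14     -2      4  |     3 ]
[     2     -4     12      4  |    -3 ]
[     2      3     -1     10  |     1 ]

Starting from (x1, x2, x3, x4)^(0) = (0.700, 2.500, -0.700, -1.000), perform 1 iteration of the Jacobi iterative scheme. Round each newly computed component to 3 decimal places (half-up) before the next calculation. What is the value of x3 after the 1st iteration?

Iteration 1:
  x1 = (2 - (4)·2.500 - (2)·-0.700 - (2)·-1.000) / (9) = -0.511
  x2 = (3 - (4)·0.700 - (-2)·-0.700 - (4)·-1.000) / (14) = 0.200
  x3 = (-3 - (2)·0.700 - (-4)·2.500 - (4)·-1.000) / (12) = 0.800
  x4 = (1 - (2)·0.700 - (3)·2.500 - (-1)·-0.700) / (10) = -0.860

0.800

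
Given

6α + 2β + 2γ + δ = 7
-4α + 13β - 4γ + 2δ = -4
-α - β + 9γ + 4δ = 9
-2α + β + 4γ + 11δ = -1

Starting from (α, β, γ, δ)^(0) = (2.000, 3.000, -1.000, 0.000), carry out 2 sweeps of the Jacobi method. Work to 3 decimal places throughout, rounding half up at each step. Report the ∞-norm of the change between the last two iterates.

0.930

Iteration 1:
  α = (7 - (2)·3.000 - (2)·-1.000 - (1)·0.000) / (6) = 0.500
  β = (-4 - (-4)·2.000 - (-4)·-1.000 - (2)·0.000) / (13) = 0.000
  γ = (9 - (-1)·2.000 - (-1)·3.000 - (4)·0.000) / (9) = 1.556
  δ = (-1 - (-2)·2.000 - (1)·3.000 - (4)·-1.000) / (11) = 0.364
Iteration 2:
  α = (7 - (2)·0.000 - (2)·1.556 - (1)·0.364) / (6) = 0.587
  β = (-4 - (-4)·0.500 - (-4)·1.556 - (2)·0.364) / (13) = 0.269
  γ = (9 - (-1)·0.500 - (-1)·0.000 - (4)·0.364) / (9) = 0.894
  δ = (-1 - (-2)·0.500 - (1)·0.000 - (4)·1.556) / (11) = -0.566
Change: (0.087, 0.269, -0.662, -0.930) → max |·| = 0.930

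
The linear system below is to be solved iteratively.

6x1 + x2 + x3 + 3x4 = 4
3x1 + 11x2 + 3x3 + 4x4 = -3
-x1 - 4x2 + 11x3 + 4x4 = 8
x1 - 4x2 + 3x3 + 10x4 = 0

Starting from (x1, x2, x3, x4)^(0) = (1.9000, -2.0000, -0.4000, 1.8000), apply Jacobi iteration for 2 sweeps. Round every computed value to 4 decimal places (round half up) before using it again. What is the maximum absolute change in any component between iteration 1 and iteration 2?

1.4660

Iteration 1:
  x1 = (4 - (1)·-2.0000 - (1)·-0.4000 - (3)·1.8000) / (6) = 0.1667
  x2 = (-3 - (3)·1.9000 - (3)·-0.4000 - (4)·1.8000) / (11) = -1.3364
  x3 = (8 - (-1)·1.9000 - (-4)·-2.0000 - (4)·1.8000) / (11) = -0.4818
  x4 = (0 - (1)·1.9000 - (-4)·-2.0000 - (3)·-0.4000) / (10) = -0.8700
Iteration 2:
  x1 = (4 - (1)·-1.3364 - (1)·-0.4818 - (3)·-0.8700) / (6) = 1.4047
  x2 = (-3 - (3)·0.1667 - (3)·-0.4818 - (4)·-0.8700) / (11) = 0.1296
  x3 = (8 - (-1)·0.1667 - (-4)·-1.3364 - (4)·-0.8700) / (11) = 0.5728
  x4 = (0 - (1)·0.1667 - (-4)·-1.3364 - (3)·-0.4818) / (10) = -0.4067
Change: (1.2380, 1.4660, 1.0546, 0.4633) → max |·| = 1.4660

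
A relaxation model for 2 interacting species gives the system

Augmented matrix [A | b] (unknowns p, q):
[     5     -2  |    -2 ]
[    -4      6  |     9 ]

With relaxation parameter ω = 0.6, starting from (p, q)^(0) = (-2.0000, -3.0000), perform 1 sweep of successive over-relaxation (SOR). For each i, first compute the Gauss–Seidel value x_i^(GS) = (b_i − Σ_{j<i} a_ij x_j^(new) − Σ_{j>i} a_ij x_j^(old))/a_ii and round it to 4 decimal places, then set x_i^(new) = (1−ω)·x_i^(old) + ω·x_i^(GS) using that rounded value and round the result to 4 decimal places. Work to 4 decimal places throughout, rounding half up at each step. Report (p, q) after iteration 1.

(-1.7600, -1.0040)

Iteration 1:
  p: GS value = (-2 - (-2)·-3.0000) / (5) = -1.6000;  p ← (1−ω)·-2.0000 + ω·-1.6000 = -1.7600
  q: GS value = (9 - (-4)·-1.7600) / (6) = 0.3267;  q ← (1−ω)·-3.0000 + ω·0.3267 = -1.0040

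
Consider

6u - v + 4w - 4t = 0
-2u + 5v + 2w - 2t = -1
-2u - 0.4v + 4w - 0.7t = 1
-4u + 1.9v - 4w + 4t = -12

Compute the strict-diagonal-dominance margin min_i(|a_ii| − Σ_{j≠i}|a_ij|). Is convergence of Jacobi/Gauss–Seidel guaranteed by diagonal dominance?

row 1: |6| − (1+4+4) = -3
row 2: |5| − (2+2+2) = -1
row 3: |4| − (2+0.4+0.7) = 0.9
row 4: |4| − (4+1.9+4) = -5.9
minimum over rows = -5.9 → not strictly diagonally dominant

-5.9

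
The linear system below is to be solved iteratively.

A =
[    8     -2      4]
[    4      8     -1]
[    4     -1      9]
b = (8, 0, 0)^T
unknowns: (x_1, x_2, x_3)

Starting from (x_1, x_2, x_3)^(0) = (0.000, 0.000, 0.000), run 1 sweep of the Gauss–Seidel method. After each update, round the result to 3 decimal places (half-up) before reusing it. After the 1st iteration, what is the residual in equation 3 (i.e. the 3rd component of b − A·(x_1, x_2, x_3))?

0.000

Iteration 1:
  x_1 = (8 - (-2)·0.000 - (4)·0.000) / (8) = 1.000
  x_2 = (0 - (4)·1.000 - (-1)·0.000) / (8) = -0.500
  x_3 = (0 - (4)·1.000 - (-1)·-0.500) / (9) = -0.500
Residual b − A·x = (1.000, -0.500, 0.000)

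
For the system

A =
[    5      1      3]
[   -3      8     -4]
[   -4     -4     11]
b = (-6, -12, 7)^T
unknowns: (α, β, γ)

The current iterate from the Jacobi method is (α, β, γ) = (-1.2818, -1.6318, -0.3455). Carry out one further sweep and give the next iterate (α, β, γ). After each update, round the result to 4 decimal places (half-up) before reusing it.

One sweep:
  α = (-6 - (1)·-1.6318 - (3)·-0.3455) / (5) = -0.6663
  β = (-12 - (-3)·-1.2818 - (-4)·-0.3455) / (8) = -2.1534
  γ = (7 - (-4)·-1.2818 - (-4)·-1.6318) / (11) = -0.4231

(-0.6663, -2.1534, -0.4231)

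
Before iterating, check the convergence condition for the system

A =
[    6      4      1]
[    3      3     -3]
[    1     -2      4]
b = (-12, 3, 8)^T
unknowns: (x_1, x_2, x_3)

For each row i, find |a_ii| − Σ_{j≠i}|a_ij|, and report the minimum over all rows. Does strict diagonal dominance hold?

row 1: |6| − (4+1) = 1
row 2: |3| − (3+3) = -3
row 3: |4| − (1+2) = 1
minimum over rows = -3 → not strictly diagonally dominant

-3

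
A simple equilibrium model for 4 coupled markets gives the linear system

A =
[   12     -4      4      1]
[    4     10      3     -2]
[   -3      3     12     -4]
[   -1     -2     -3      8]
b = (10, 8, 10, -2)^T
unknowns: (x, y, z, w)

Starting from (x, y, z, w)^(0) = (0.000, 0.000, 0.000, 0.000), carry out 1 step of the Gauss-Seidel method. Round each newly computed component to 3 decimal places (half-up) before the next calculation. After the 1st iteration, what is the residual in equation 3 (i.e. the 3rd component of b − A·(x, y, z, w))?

1.270

Iteration 1:
  x = (10 - (-4)·0.000 - (4)·0.000 - (1)·0.000) / (12) = 0.833
  y = (8 - (4)·0.833 - (3)·0.000 - (-2)·0.000) / (10) = 0.467
  z = (10 - (-3)·0.833 - (3)·0.467 - (-4)·0.000) / (12) = 0.925
  w = (-2 - (-1)·0.833 - (-2)·0.467 - (-3)·0.925) / (8) = 0.318
Residual b − A·x = (-2.146, -2.141, 1.270, -0.002)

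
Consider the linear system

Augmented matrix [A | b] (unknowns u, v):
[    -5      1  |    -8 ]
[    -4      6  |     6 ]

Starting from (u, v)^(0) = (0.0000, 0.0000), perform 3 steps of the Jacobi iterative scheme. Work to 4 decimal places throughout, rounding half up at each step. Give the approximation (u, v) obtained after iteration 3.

(2.0133, 2.2000)

Iteration 1:
  u = (-8 - (1)·0.0000) / (-5) = 1.6000
  v = (6 - (-4)·0.0000) / (6) = 1.0000
Iteration 2:
  u = (-8 - (1)·1.0000) / (-5) = 1.8000
  v = (6 - (-4)·1.6000) / (6) = 2.0667
Iteration 3:
  u = (-8 - (1)·2.0667) / (-5) = 2.0133
  v = (6 - (-4)·1.8000) / (6) = 2.2000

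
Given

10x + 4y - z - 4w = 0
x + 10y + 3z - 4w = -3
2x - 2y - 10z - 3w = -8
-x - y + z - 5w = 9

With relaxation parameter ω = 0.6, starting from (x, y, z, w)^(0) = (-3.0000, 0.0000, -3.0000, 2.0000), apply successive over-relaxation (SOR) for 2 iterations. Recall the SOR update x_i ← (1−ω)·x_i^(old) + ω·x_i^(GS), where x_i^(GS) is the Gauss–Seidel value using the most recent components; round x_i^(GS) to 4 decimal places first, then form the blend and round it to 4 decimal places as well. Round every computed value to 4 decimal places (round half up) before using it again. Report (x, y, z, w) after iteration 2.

(-0.7566, 0.3518, -0.0929, -1.2164)

Iteration 1:
  x: GS value = (0 - (4)·0.0000 - (-1)·-3.0000 - (-4)·2.0000) / (10) = 0.5000;  x ← (1−ω)·-3.0000 + ω·0.5000 = -0.9000
  y: GS value = (-3 - (1)·-0.9000 - (3)·-3.0000 - (-4)·2.0000) / (10) = 1.4900;  y ← (1−ω)·0.0000 + ω·1.4900 = 0.8940
  z: GS value = (-8 - (2)·-0.9000 - (-2)·0.8940 - (-3)·2.0000) / (-10) = -0.1588;  z ← (1−ω)·-3.0000 + ω·-0.1588 = -1.2953
  w: GS value = (9 - (-1)·-0.9000 - (-1)·0.8940 - (1)·-1.2953) / (-5) = -2.0579;  w ← (1−ω)·2.0000 + ω·-2.0579 = -0.4347
Iteration 2:
  x: GS value = (0 - (4)·0.8940 - (-1)·-1.2953 - (-4)·-0.4347) / (10) = -0.6610;  x ← (1−ω)·-0.9000 + ω·-0.6610 = -0.7566
  y: GS value = (-3 - (1)·-0.7566 - (3)·-1.2953 - (-4)·-0.4347) / (10) = -0.0096;  y ← (1−ω)·0.8940 + ω·-0.0096 = 0.3518
  z: GS value = (-8 - (2)·-0.7566 - (-2)·0.3518 - (-3)·-0.4347) / (-10) = 0.7087;  z ← (1−ω)·-1.2953 + ω·0.7087 = -0.0929
  w: GS value = (9 - (-1)·-0.7566 - (-1)·0.3518 - (1)·-0.0929) / (-5) = -1.7376;  w ← (1−ω)·-0.4347 + ω·-1.7376 = -1.2164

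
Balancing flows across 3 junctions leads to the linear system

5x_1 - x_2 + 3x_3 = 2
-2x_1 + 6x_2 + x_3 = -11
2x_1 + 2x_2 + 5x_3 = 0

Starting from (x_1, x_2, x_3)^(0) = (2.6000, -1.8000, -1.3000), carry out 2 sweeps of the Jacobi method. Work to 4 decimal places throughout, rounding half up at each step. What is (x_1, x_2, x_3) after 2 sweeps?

(0.4420, -1.5067, -0.0280)

Iteration 1:
  x_1 = (2 - (-1)·-1.8000 - (3)·-1.3000) / (5) = 0.8200
  x_2 = (-11 - (-2)·2.6000 - (1)·-1.3000) / (6) = -0.7500
  x_3 = (0 - (2)·2.6000 - (2)·-1.8000) / (5) = -0.3200
Iteration 2:
  x_1 = (2 - (-1)·-0.7500 - (3)·-0.3200) / (5) = 0.4420
  x_2 = (-11 - (-2)·0.8200 - (1)·-0.3200) / (6) = -1.5067
  x_3 = (0 - (2)·0.8200 - (2)·-0.7500) / (5) = -0.0280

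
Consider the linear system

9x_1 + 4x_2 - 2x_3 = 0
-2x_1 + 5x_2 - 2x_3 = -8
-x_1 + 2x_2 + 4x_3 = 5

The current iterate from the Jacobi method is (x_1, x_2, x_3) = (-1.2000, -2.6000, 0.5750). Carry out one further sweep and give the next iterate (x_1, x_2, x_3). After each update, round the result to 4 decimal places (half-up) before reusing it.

(1.2833, -1.8500, 2.2500)

One sweep:
  x_1 = (0 - (4)·-2.6000 - (-2)·0.5750) / (9) = 1.2833
  x_2 = (-8 - (-2)·-1.2000 - (-2)·0.5750) / (5) = -1.8500
  x_3 = (5 - (-1)·-1.2000 - (2)·-2.6000) / (4) = 2.2500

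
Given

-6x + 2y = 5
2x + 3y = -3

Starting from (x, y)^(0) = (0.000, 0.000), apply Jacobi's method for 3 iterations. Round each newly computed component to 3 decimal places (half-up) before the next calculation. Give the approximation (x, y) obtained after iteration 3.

Iteration 1:
  x = (5 - (2)·0.000) / (-6) = -0.833
  y = (-3 - (2)·0.000) / (3) = -1.000
Iteration 2:
  x = (5 - (2)·-1.000) / (-6) = -1.167
  y = (-3 - (2)·-0.833) / (3) = -0.445
Iteration 3:
  x = (5 - (2)·-0.445) / (-6) = -0.982
  y = (-3 - (2)·-1.167) / (3) = -0.222

(-0.982, -0.222)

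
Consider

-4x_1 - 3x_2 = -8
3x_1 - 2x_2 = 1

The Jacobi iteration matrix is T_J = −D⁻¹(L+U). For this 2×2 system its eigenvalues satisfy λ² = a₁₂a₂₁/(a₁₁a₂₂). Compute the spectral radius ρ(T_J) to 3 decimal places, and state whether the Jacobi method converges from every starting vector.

1.061

a₁₂a₂₁/(a₁₁a₂₂) = (-3)·(3) / ((-4)·(-2)) = -1.125000
ρ = √|-1.125000| = √1.125000 = 1.061
ρ > 1, so Jacobi diverges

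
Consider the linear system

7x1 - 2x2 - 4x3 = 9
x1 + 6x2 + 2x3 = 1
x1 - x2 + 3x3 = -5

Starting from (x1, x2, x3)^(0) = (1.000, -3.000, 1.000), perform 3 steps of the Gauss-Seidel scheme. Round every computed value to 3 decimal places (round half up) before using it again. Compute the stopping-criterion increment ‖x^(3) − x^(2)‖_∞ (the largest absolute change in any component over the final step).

Iteration 1:
  x1 = (9 - (-2)·-3.000 - (-4)·1.000) / (7) = 1.000
  x2 = (1 - (1)·1.000 - (2)·1.000) / (6) = -0.333
  x3 = (-5 - (1)·1.000 - (-1)·-0.333) / (3) = -2.111
Iteration 2:
  x1 = (9 - (-2)·-0.333 - (-4)·-2.111) / (7) = -0.016
  x2 = (1 - (1)·-0.016 - (2)·-2.111) / (6) = 0.873
  x3 = (-5 - (1)·-0.016 - (-1)·0.873) / (3) = -1.370
Iteration 3:
  x1 = (9 - (-2)·0.873 - (-4)·-1.370) / (7) = 0.752
  x2 = (1 - (1)·0.752 - (2)·-1.370) / (6) = 0.498
  x3 = (-5 - (1)·0.752 - (-1)·0.498) / (3) = -1.751
Change: (0.768, -0.375, -0.381) → max |·| = 0.768

0.768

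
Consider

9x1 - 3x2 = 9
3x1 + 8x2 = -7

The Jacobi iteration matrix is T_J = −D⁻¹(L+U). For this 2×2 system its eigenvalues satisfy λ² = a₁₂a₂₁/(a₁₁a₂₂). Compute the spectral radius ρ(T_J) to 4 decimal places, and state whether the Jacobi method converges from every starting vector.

a₁₂a₂₁/(a₁₁a₂₂) = (-3)·(3) / ((9)·(8)) = -0.125000
ρ = √|-0.125000| = √0.125000 = 0.3536
ρ < 1, so Jacobi converges

0.3536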